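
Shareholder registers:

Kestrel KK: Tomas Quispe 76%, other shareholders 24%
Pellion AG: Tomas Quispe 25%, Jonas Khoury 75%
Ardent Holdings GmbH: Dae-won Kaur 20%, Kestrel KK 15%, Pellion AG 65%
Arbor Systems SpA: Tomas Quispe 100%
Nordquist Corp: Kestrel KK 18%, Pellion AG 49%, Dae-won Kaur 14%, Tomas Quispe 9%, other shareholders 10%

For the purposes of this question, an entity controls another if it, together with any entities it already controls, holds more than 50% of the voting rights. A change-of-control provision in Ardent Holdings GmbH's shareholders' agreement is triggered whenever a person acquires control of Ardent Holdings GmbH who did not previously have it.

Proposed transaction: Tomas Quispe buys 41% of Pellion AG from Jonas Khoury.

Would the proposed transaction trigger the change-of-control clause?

Yes

The purchase adds only to Tomas's holdings (Jonas's stake shrinks), so Tomas is the only person who could newly come to control Ardent.
Tomas holds 76% of Kestrel, so Tomas controls Kestrel.
Tomas holds 100% of Arbor, so Tomas controls Arbor.
In Ardent, Tomas's side holds only 15%, not > 50%.
So before the transaction, Tomas does not control Ardent.
After the purchase, Tomas's direct stake in Pellion rises to 25% + 41% = 66%, and Jonas's stake falls to 34%.
Tomas holds 66% of Pellion, so Tomas controls Pellion.
Kestrel and Pellion together hold 15% + 65% = 80% of Ardent, so Tomas controls Ardent.
Tomas did not control Ardent before and does after, so the clause is triggered.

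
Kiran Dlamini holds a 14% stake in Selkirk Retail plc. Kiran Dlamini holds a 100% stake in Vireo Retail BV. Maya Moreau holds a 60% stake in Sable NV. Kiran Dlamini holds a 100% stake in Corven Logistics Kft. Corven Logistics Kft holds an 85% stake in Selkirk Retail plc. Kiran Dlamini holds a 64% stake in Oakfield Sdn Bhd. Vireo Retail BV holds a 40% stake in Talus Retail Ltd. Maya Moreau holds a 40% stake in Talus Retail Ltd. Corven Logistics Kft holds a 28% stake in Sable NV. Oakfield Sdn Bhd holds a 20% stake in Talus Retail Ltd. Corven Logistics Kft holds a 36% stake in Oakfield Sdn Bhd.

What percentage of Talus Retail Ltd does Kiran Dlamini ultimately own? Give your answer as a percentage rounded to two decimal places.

60.00%

Kiran reaches Talus along 3 paths.
Via Oakfield: 64% × 20% = 12.8%.
Via Corven → Oakfield: 100% × 36% × 20% = 7.2%.
Via Vireo: 100% × 40% = 40%.
Total: 12.8% + 7.2% + 40% = 60%.
Rounded: 60.00%.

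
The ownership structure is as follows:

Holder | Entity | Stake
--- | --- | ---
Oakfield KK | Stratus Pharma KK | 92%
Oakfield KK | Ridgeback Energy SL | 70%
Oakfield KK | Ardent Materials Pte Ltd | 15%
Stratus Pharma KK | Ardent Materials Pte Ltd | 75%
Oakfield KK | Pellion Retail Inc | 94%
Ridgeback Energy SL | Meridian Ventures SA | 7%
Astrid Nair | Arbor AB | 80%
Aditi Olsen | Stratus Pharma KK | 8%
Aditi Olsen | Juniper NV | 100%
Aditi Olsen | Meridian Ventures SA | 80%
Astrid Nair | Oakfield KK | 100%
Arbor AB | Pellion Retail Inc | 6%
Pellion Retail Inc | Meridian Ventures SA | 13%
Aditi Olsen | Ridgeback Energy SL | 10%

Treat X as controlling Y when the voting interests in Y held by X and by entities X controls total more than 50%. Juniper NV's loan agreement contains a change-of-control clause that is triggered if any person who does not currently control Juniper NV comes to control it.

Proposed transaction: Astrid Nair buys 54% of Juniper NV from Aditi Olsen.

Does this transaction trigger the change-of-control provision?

Yes

The purchase adds only to Astrid's holdings (Aditi's stake shrinks), so Astrid is the only person who could newly come to control Juniper.
Astrid holds 100% of Oakfield, so Astrid controls Oakfield.
Astrid holds 80% of Arbor, so Astrid controls Arbor.
Oakfield holds 92% of Stratus, so Astrid controls Stratus.
Oakfield holds 70% of Ridgeback, so Astrid controls Ridgeback.
Oakfield and Arbor together hold 94% + 6% = 100% of Pellion, so Astrid controls Pellion.
Stratus and Oakfield together hold 75% + 15% = 90% of Ardent, so Astrid controls Ardent.
Neither Astrid nor any entity Astrid controls holds any voting interest in Juniper.
So before the transaction, Astrid does not control Juniper.
After the purchase, Astrid holds 54% of Juniper directly, and Aditi's stake falls to 46%.
Astrid holds 54% of Juniper, so Astrid controls Juniper.
Astrid did not control Juniper before and does after, so the clause is triggered.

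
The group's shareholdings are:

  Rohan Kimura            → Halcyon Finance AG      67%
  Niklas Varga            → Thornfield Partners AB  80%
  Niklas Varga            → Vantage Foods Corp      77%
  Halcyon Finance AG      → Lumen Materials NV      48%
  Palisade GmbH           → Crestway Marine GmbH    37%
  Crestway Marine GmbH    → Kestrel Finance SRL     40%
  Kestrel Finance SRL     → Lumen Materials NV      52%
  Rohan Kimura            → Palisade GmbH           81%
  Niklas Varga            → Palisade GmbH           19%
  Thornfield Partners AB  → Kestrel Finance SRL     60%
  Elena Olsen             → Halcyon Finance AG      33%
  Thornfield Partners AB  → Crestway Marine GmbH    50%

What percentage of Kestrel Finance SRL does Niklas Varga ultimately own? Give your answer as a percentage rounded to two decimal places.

Niklas reaches Kestrel along 3 paths.
Via Palisade → Crestway: 19% × 37% × 40% = 2.812%.
Via Thornfield → Crestway: 80% × 50% × 40% = 16%.
Via Thornfield: 80% × 60% = 48%.
Total: 2.812% + 16% + 48% = 66.812%.
Rounded: 66.81%.

66.81%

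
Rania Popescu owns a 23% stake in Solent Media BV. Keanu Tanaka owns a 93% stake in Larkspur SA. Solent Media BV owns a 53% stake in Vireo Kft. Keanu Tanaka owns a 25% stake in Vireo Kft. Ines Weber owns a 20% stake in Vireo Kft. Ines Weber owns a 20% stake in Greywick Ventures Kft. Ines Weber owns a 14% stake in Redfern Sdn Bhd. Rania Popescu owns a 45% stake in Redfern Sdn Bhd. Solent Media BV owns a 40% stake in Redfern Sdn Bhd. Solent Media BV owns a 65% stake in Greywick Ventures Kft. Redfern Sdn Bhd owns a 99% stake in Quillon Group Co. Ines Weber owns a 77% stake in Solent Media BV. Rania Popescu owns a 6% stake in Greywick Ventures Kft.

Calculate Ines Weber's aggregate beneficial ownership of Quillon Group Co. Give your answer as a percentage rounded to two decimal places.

Ines reaches Quillon along 2 paths.
Via Solent → Redfern: 77% × 40% × 99% = 30.492%.
Via Redfern: 14% × 99% = 13.86%.
Total: 30.492% + 13.86% = 44.352%.
Rounded: 44.35%.

44.35%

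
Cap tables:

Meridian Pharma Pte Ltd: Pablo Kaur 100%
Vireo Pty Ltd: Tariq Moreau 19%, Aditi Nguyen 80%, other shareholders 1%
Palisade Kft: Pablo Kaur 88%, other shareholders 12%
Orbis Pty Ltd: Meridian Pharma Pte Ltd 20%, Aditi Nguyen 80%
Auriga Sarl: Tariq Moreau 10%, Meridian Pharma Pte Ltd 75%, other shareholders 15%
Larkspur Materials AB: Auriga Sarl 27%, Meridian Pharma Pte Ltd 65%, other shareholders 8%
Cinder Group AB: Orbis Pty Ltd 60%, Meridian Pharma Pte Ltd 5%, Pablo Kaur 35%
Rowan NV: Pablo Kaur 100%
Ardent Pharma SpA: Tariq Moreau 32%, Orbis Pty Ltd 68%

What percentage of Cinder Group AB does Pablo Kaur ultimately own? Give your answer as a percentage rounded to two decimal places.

Pablo reaches Cinder along 3 paths.
Via Meridian → Orbis: 100% × 20% × 60% = 12%.
Via Meridian: 100% × 5% = 5%.
Direct stake: 35% = 35%.
Total: 12% + 5% + 35% = 52%.
Rounded: 52.00%.

52.00%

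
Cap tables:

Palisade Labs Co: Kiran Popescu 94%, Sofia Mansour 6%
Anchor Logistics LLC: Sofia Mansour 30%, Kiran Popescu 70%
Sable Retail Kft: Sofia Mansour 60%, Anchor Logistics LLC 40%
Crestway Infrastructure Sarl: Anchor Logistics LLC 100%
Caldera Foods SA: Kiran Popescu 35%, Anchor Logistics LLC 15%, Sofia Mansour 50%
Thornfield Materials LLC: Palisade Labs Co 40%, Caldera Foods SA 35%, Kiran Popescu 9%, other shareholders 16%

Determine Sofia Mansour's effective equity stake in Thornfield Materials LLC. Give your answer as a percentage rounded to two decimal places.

21.48%

Sofia reaches Thornfield along 3 paths.
Via Palisade: 6% × 40% = 2.4%.
Via Anchor → Caldera: 30% × 15% × 35% = 1.575%.
Via Caldera: 50% × 35% = 17.5%.
Total: 2.4% + 1.575% + 17.5% = 21.475%.
Rounded: 21.48%.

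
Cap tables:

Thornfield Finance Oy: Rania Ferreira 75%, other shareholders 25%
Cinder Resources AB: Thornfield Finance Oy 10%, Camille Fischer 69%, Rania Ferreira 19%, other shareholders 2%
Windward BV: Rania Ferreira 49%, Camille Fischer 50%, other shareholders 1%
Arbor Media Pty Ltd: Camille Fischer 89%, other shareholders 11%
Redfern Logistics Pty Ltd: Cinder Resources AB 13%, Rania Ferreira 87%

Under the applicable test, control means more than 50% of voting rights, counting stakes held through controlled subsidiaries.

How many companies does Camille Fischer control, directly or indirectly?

Camille holds 69% of Cinder, so Camille controls Cinder.
Camille holds 89% of Arbor, so Camille controls Arbor.
No other company's threshold is met.
Camille controls 2 companies.

2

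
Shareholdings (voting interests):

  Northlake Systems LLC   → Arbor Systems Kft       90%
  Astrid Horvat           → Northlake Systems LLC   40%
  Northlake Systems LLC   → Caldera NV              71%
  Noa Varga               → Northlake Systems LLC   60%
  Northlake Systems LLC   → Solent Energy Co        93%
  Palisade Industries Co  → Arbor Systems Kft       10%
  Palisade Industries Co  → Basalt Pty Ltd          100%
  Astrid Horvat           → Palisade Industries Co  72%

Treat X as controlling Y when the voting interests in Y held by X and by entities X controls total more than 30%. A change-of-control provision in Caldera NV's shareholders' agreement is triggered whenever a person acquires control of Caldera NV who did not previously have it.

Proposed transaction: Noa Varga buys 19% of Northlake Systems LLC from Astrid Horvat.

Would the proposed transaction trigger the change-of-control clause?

The purchase adds only to Noa's holdings (Astrid's stake shrinks), so Noa is the only person who could newly come to control Caldera.
Noa holds 60% of Northlake, so Noa controls Northlake.
Northlake holds 71% of Caldera, so Noa controls Caldera.
So Noa already controls Caldera before the transaction.
After the purchase, Noa's direct stake in Northlake rises to 60% + 19% = 79%, and Astrid's stake falls to 21%.
Noa controlled Caldera already, so this is not a new person acquiring control; every other person's position is unchanged or reduced.
No new person acquires control, so the clause is not triggered.

No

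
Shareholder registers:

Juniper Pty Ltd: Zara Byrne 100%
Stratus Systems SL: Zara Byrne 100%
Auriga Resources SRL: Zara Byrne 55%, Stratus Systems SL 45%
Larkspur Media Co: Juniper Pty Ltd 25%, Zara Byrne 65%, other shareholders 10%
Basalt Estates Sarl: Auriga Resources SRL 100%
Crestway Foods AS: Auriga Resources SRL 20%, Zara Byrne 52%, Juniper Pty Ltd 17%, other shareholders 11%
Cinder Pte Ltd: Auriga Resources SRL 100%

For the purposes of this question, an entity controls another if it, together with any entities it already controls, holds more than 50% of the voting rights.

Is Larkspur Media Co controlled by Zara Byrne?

Yes

Zara holds 100% of Juniper, so Zara controls Juniper.
Juniper and Zara together hold 25% + 65% = 90% of Larkspur, so Zara controls Larkspur.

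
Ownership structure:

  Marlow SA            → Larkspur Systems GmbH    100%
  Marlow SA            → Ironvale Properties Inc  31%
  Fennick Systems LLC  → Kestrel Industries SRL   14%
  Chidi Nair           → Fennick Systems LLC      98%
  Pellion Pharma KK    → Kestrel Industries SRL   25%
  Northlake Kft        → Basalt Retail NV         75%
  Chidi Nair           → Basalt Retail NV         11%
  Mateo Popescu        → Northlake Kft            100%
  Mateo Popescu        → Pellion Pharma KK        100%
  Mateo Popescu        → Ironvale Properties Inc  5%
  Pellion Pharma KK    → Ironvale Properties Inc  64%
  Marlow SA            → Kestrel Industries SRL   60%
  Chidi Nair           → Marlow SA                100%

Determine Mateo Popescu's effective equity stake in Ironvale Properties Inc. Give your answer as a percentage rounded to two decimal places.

69.00%

Mateo reaches Ironvale along 2 paths.
Via Pellion: 100% × 64% = 64%.
Direct stake: 5% = 5%.
Total: 64% + 5% = 69%.
Rounded: 69.00%.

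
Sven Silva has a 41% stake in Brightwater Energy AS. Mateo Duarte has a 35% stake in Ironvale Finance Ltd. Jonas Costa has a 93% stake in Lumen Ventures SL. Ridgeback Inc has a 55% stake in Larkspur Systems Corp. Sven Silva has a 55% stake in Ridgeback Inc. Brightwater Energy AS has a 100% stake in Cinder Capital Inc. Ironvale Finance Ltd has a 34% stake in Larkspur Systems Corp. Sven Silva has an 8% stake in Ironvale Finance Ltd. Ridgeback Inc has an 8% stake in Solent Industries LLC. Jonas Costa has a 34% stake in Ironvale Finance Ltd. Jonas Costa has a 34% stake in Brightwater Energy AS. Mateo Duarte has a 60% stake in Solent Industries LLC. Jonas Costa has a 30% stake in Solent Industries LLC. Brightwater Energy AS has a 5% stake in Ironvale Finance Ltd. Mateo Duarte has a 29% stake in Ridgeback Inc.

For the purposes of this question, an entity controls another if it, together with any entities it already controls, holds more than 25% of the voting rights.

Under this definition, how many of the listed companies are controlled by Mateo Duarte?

4

Mateo holds 29% of Ridgeback, so Mateo controls Ridgeback.
Mateo holds 35% of Ironvale, so Mateo controls Ironvale.
Ridgeback and Ironvale together hold 55% + 34% = 89% of Larkspur, so Mateo controls Larkspur.
Ridgeback and Mateo together hold 8% + 60% = 68% of Solent, so Mateo controls Solent.
No other company's threshold is met.
Mateo controls 4 companies.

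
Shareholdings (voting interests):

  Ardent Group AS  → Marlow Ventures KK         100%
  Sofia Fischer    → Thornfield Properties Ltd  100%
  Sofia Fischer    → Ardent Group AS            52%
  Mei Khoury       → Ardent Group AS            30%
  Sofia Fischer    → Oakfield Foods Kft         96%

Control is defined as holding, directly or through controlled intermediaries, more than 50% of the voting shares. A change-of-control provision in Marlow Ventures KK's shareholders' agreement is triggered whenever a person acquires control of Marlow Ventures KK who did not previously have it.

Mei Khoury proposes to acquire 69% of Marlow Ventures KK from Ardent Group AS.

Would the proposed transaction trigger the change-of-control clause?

Yes

The purchase adds only to Mei's holdings (Ardent's stake shrinks), so Mei is the only person who could newly come to control Marlow.
Mei's largest direct stake is 30% in Ardent, which does not meet the threshold, so Mei controls no company.
Neither Mei nor any entity Mei controls holds any voting interest in Marlow.
So before the transaction, Mei does not control Marlow.
After the purchase, Mei holds 69% of Marlow directly, and Ardent's stake falls to 31%.
Mei holds 69% of Marlow, so Mei controls Marlow.
Mei did not control Marlow before and does after, so the clause is triggered.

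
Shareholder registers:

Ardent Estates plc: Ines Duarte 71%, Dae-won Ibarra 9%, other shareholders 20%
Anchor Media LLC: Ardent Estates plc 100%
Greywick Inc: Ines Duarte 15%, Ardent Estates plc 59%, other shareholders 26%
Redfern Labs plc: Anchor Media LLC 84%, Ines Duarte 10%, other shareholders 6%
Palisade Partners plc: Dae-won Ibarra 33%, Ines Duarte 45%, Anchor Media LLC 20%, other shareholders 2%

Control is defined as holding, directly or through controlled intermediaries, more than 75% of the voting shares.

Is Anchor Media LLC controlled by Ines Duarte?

No

Ines's largest direct stake is 71% in Ardent, which does not meet the threshold, so Ines controls no company.
Neither Ines nor any entity Ines controls holds any voting interest in Anchor.
So Ines does not control Anchor.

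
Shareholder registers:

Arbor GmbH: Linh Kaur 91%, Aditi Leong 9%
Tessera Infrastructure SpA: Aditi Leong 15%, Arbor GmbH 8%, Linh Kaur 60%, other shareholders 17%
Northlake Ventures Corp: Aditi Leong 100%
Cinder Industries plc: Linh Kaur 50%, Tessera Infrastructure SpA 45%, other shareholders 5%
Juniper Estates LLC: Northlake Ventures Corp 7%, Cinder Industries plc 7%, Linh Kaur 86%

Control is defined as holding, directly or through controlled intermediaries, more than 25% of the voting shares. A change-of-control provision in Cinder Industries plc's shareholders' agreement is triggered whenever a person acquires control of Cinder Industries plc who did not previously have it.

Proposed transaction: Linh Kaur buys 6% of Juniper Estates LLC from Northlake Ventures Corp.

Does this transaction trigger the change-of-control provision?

The purchase adds only to Linh's holdings (Northlake's stake shrinks), so Linh is the only person who could newly come to control Cinder.
Linh holds 91% of Arbor, so Linh controls Arbor.
Arbor and Linh together hold 8% + 60% = 68% of Tessera, so Linh controls Tessera.
Linh and Tessera together hold 50% + 45% = 95% of Cinder, so Linh controls Cinder.
So Linh already controls Cinder before the transaction.
After the purchase, Linh's direct stake in Juniper rises to 86% + 6% = 92%, and Northlake's stake falls to 1%.
Linh controlled Cinder already, so this is not a new person acquiring control; every other person's position is unchanged or reduced.
No new person acquires control, so the clause is not triggered.

No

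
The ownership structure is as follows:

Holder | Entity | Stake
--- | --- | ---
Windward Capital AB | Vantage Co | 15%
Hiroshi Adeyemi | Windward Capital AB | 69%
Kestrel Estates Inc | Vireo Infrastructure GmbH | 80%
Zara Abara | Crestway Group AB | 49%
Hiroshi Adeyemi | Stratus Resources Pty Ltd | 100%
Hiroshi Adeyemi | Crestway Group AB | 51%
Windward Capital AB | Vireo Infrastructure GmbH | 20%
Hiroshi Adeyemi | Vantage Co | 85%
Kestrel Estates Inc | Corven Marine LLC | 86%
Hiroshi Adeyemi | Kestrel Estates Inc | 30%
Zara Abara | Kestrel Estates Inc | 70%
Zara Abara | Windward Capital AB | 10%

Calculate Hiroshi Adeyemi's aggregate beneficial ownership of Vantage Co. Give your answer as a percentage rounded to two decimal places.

Hiroshi reaches Vantage along 2 paths.
Via Windward: 69% × 15% = 10.35%.
Direct stake: 85% = 85%.
Total: 10.35% + 85% = 95.35%.

95.35%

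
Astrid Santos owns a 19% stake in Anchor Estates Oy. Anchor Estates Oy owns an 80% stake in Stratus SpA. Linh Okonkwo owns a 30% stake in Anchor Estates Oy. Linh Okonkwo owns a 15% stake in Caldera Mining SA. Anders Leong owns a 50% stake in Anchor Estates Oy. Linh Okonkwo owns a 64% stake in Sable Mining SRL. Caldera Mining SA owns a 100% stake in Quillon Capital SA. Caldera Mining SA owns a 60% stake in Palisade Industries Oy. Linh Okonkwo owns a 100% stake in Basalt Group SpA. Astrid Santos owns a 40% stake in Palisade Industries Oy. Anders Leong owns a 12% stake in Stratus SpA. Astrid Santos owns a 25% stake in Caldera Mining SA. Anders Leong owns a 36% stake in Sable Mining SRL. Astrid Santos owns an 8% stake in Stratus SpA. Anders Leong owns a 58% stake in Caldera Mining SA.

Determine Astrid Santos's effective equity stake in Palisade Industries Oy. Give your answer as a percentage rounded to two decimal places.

Astrid reaches Palisade along 2 paths.
Direct stake: 40% = 40%.
Via Caldera: 25% × 60% = 15%.
Total: 40% + 15% = 55%.
Rounded: 55.00%.

55.00%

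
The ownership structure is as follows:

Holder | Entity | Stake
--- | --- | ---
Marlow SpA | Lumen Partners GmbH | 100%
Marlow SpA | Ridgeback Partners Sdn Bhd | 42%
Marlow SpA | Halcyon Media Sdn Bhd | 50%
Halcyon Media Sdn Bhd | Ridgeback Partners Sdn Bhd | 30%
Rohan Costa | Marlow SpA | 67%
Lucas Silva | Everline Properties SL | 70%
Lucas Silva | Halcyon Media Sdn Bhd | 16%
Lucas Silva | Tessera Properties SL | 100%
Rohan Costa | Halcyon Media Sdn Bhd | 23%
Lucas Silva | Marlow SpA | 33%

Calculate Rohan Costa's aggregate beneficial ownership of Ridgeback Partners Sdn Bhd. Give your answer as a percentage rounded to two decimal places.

45.09%

Rohan reaches Ridgeback along 3 paths.
Via Halcyon: 23% × 30% = 6.9%.
Via Marlow → Halcyon: 67% × 50% × 30% = 10.05%.
Via Marlow: 67% × 42% = 28.14%.
Total: 6.9% + 10.05% + 28.14% = 45.09%.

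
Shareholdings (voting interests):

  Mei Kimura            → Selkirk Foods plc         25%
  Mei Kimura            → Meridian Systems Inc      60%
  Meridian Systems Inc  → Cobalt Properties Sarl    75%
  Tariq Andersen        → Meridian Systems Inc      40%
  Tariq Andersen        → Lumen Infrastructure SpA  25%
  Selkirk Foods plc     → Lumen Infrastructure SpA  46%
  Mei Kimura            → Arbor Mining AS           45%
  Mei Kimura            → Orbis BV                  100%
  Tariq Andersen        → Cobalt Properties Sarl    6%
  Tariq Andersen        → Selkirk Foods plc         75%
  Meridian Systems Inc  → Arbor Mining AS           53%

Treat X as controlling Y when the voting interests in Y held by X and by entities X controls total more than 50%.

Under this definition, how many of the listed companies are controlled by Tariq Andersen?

2

Tariq holds 75% of Selkirk, so Tariq controls Selkirk.
Tariq and Selkirk together hold 25% + 46% = 71% of Lumen, so Tariq controls Lumen.
No other company's threshold is met.
Tariq controls 2 companies.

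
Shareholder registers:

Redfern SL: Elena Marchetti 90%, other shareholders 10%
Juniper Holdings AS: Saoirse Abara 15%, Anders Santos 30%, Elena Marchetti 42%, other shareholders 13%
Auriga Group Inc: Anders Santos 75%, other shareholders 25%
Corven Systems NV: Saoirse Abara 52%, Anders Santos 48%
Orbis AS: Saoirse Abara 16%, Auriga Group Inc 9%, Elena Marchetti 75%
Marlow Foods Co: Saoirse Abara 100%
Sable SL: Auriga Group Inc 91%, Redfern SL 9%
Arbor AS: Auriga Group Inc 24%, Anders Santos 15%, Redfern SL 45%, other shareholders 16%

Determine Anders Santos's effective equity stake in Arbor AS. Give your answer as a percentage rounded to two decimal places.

Anders reaches Arbor along 2 paths.
Via Auriga: 75% × 24% = 18%.
Direct stake: 15% = 15%.
Total: 18% + 15% = 33%.
Rounded: 33.00%.

33.00%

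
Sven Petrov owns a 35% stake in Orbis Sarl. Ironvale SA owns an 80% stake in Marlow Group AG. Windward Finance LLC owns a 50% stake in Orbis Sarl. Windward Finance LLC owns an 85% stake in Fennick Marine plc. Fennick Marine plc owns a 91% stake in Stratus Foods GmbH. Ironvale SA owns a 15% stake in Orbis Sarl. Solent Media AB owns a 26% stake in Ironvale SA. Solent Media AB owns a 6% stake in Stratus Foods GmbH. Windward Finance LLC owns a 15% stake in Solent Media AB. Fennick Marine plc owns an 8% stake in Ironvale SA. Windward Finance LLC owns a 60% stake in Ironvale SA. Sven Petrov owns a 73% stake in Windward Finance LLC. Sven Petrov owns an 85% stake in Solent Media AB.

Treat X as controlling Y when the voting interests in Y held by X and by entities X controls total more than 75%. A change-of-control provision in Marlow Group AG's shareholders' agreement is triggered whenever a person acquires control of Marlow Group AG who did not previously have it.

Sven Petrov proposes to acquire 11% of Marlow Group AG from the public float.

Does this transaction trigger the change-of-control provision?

No

The purchase changes only Sven's holdings, so Sven is the only person who could newly come to control Marlow.
Sven holds 85% of Solent, so Sven controls Solent.
Neither Sven nor any entity Sven controls holds any voting interest in Marlow.
So before the transaction, Sven does not control Marlow.
After the purchase, Sven holds 11% of Marlow directly.
After the transaction, Sven's side holds 11% of Marlow, not > 75%, so Sven still does not control Marlow.
No new person acquires control, so the clause is not triggered.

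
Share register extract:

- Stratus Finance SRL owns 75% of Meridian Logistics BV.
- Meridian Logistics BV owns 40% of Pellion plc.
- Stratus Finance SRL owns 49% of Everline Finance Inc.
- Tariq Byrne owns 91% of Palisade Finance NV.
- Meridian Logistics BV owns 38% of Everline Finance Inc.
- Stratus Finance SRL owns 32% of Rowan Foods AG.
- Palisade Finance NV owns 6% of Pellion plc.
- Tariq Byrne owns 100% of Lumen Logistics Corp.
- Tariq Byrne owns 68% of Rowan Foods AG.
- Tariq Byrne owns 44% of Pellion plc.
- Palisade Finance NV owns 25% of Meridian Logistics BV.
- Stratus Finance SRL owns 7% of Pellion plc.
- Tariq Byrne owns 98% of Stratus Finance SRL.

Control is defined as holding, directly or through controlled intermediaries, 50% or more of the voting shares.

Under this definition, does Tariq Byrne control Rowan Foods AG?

Tariq holds 98% of Stratus, so Tariq controls Stratus.
Stratus and Tariq together hold 32% + 68% = 100% of Rowan, so Tariq controls Rowan.

Yes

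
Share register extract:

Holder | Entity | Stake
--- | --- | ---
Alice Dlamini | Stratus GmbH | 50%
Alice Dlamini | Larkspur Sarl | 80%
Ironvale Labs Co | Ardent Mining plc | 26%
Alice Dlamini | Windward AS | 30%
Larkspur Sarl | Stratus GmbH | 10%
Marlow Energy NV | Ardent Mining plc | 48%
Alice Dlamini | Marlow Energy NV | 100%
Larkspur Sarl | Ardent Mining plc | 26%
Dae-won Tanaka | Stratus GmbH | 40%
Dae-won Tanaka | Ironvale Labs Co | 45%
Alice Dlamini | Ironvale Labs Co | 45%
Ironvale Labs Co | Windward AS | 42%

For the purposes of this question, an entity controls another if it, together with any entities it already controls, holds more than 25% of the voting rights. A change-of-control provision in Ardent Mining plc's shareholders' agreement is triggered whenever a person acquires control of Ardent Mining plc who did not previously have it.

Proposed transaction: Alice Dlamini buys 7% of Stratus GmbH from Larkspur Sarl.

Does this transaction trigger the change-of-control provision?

No

The purchase adds only to Alice's holdings (Larkspur's stake shrinks), so Alice is the only person who could newly come to control Ardent.
Alice holds 80% of Larkspur, so Alice controls Larkspur.
Alice holds 100% of Marlow, so Alice controls Marlow.
Alice holds 45% of Ironvale, so Alice controls Ironvale.
Marlow and Larkspur and Ironvale together hold 48% + 26% + 26% = 100% of Ardent, so Alice controls Ardent.
So Alice already controls Ardent before the transaction.
After the purchase, Alice's direct stake in Stratus rises to 50% + 7% = 57%, and Larkspur's stake falls to 3%.
Alice controlled Ardent already, so this is not a new person acquiring control; every other person's position is unchanged or reduced.
No new person acquires control, so the clause is not triggered.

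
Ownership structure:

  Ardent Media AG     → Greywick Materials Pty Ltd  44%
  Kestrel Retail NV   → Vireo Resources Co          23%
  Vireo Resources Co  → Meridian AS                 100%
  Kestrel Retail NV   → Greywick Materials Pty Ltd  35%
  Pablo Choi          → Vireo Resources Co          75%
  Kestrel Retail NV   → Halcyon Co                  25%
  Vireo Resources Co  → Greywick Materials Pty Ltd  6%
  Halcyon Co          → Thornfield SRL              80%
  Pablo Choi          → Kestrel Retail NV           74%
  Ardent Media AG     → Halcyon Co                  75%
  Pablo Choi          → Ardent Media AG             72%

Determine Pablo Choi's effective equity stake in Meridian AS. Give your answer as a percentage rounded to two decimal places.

Pablo reaches Meridian along 2 paths.
Via Vireo: 75% × 100% = 75%.
Via Kestrel → Vireo: 74% × 23% × 100% = 17.02%.
Total: 75% + 17.02% = 92.02%.

92.02%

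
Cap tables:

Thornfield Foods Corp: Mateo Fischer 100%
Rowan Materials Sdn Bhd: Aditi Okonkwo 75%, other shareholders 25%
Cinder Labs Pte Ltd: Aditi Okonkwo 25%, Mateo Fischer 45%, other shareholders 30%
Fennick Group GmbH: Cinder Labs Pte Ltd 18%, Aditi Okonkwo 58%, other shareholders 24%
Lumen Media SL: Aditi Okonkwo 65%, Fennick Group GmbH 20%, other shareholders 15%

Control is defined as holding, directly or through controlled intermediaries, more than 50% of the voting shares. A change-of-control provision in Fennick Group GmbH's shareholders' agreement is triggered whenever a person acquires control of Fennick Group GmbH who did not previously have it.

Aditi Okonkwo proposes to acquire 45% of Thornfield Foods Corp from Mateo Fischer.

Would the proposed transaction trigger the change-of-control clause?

No

The purchase adds only to Aditi's holdings (Mateo's stake shrinks), so Aditi is the only person who could newly come to control Fennick.
Aditi holds 58% of Fennick, so Aditi controls Fennick.
So Aditi already controls Fennick before the transaction.
After the purchase, Aditi holds 45% of Thornfield directly, and Mateo's stake falls to 55%.
Aditi controlled Fennick already, so this is not a new person acquiring control; every other person's position is unchanged or reduced.
No new person acquires control, so the clause is not triggered.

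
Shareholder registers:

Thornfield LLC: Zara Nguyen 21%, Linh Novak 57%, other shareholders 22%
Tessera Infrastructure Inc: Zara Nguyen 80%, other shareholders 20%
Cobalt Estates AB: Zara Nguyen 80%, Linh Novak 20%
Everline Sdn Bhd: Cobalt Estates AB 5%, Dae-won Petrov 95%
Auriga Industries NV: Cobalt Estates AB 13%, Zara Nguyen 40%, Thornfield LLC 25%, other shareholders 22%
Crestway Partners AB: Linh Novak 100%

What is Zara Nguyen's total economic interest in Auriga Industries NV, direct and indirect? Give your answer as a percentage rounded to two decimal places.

Zara reaches Auriga along 3 paths.
Via Cobalt: 80% × 13% = 10.4%.
Direct stake: 40% = 40%.
Via Thornfield: 21% × 25% = 5.25%.
Total: 10.4% + 40% + 5.25% = 55.65%.

55.65%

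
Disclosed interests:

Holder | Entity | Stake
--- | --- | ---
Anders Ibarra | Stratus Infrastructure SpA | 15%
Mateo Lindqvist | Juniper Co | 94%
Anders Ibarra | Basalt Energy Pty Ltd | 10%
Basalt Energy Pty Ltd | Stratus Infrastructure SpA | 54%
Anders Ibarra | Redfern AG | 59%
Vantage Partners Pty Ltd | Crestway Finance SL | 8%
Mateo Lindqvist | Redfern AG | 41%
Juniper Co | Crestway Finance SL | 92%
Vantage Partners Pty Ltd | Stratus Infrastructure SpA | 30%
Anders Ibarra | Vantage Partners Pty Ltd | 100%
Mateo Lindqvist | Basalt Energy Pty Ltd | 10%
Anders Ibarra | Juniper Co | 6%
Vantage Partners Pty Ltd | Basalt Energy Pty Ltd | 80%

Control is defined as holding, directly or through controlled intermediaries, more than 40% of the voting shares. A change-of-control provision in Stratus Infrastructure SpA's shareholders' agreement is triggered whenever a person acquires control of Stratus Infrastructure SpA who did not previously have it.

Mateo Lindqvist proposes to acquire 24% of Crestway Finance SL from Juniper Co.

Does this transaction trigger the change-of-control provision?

No

The purchase adds only to Mateo's holdings (Juniper's stake shrinks), so Mateo is the only person who could newly come to control Stratus.
Mateo holds 94% of Juniper, so Mateo controls Juniper.
Mateo holds 41% of Redfern, so Mateo controls Redfern.
Juniper holds 92% of Crestway, so Mateo controls Crestway.
Neither Mateo nor any entity Mateo controls holds any voting interest in Stratus.
So before the transaction, Mateo does not control Stratus.
After the purchase, Mateo holds 24% of Crestway directly, and Juniper's stake falls to 68%.
Juniper and Mateo together hold 68% + 24% = 92% of Crestway, so Mateo controls Crestway.
After the transaction, neither Mateo nor any entity Mateo controls holds a voting interest in Stratus, so Mateo still does not control it.
No new person acquires control, so the clause is not triggered.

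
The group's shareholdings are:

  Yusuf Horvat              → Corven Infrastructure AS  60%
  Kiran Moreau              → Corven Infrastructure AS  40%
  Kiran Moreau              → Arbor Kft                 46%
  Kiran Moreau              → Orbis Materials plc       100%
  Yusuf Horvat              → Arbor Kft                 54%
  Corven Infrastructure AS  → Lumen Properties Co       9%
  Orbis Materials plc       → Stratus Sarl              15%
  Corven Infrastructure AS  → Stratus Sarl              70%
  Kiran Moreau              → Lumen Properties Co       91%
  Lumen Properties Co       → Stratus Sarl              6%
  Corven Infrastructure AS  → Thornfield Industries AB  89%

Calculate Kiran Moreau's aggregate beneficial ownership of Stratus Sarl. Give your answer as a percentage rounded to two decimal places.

48.68%

Kiran reaches Stratus along 4 paths.
Via Lumen: 91% × 6% = 5.46%.
Via Corven → Lumen: 40% × 9% × 6% = 0.216%.
Via Corven: 40% × 70% = 28%.
Via Orbis: 100% × 15% = 15%.
Total: 5.46% + 0.216% + 28% + 15% = 48.676%.
Rounded: 48.68%.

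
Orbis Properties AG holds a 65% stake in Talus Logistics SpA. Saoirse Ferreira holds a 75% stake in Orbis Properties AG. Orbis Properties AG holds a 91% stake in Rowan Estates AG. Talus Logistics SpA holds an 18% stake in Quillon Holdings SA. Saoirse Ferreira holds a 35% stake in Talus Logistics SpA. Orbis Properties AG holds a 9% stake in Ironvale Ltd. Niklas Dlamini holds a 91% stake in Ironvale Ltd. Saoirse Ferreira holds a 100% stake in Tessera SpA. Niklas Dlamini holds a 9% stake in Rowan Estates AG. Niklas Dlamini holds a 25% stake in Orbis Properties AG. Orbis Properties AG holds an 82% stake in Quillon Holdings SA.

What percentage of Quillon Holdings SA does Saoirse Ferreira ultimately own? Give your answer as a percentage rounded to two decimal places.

Saoirse reaches Quillon along 3 paths.
Via Talus: 35% × 18% = 6.3%.
Via Orbis → Talus: 75% × 65% × 18% = 8.775%.
Via Orbis: 75% × 82% = 61.5%.
Total: 6.3% + 8.775% + 61.5% = 76.575%.
Rounded: 76.58%.

76.58%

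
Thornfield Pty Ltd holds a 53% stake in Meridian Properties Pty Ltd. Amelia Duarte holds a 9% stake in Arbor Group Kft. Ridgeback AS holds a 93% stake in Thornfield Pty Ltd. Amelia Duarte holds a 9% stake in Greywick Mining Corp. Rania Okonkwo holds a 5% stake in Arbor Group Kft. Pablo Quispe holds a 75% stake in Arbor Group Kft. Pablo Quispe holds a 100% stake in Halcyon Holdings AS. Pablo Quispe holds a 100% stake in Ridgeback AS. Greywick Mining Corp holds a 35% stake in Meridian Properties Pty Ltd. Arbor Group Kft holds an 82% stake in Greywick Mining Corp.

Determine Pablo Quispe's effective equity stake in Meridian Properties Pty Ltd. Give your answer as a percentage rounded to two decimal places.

70.82%

Pablo reaches Meridian along 2 paths.
Via Arbor → Greywick: 75% × 82% × 35% = 21.525%.
Via Ridgeback → Thornfield: 100% × 93% × 53% = 49.29%.
Total: 21.525% + 49.29% = 70.815%.
Rounded: 70.82%.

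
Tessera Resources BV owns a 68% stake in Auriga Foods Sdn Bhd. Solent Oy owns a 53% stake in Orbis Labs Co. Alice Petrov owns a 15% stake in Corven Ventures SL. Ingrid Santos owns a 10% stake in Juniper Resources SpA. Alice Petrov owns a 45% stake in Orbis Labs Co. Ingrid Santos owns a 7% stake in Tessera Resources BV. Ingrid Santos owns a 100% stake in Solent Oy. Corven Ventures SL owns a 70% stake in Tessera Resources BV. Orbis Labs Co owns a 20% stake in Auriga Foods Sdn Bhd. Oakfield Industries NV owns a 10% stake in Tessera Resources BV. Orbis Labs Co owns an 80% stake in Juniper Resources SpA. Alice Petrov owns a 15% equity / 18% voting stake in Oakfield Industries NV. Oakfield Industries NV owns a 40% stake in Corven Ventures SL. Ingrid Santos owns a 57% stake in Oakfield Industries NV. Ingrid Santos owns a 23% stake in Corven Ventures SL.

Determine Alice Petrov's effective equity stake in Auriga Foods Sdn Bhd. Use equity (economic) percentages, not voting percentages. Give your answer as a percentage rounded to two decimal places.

20.02%

Alice reaches Auriga along 4 paths.
Via Orbis: 45% × 20% = 9%.
Via Oakfield → Corven → Tessera: 15% × 40% × 70% × 68% = 2.856%.
Via Corven → Tessera: 15% × 70% × 68% = 7.14%.
Via Oakfield → Tessera: 15% × 10% × 68% = 1.02%.
Total: 9% + 2.856% + 7.14% + 1.02% = 20.016%.
Rounded: 20.02%.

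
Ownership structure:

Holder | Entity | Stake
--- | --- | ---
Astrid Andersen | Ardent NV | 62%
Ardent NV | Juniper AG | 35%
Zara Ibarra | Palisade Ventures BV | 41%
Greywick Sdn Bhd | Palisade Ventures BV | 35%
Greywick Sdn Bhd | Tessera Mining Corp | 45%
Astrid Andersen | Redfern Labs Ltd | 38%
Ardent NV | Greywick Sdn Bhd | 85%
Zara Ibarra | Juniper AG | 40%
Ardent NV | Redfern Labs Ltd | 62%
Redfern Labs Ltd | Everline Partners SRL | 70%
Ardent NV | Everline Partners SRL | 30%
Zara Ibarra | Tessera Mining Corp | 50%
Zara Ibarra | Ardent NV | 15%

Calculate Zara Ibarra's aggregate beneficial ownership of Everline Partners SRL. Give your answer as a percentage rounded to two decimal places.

11.01%

Zara reaches Everline along 2 paths.
Via Ardent → Redfern: 15% × 62% × 70% = 6.51%.
Via Ardent: 15% × 30% = 4.5%.
Total: 6.51% + 4.5% = 11.01%.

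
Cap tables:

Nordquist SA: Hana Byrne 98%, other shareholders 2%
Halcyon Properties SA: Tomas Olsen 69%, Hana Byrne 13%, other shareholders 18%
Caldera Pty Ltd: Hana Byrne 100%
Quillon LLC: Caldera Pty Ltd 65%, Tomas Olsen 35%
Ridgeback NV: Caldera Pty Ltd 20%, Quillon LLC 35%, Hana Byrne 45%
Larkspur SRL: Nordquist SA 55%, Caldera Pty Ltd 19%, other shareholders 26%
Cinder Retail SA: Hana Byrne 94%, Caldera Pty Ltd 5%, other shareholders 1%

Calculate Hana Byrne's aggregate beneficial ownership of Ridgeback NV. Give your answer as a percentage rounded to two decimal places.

87.75%

Hana reaches Ridgeback along 3 paths.
Via Caldera: 100% × 20% = 20%.
Via Caldera → Quillon: 100% × 65% × 35% = 22.75%.
Direct stake: 45% = 45%.
Total: 20% + 22.75% + 45% = 87.75%.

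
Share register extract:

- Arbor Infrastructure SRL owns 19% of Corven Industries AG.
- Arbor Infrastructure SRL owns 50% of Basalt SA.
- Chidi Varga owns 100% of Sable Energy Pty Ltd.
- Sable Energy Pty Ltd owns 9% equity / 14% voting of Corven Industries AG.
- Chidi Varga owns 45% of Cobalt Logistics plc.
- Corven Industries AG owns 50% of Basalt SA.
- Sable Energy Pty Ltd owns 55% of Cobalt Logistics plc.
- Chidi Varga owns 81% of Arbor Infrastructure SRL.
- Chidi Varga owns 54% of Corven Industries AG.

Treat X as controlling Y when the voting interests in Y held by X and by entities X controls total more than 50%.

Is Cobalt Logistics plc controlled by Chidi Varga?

Yes

Chidi holds 100% of Sable, so Chidi controls Sable.
Sable and Chidi together hold 55% + 45% = 100% of Cobalt, so Chidi controls Cobalt.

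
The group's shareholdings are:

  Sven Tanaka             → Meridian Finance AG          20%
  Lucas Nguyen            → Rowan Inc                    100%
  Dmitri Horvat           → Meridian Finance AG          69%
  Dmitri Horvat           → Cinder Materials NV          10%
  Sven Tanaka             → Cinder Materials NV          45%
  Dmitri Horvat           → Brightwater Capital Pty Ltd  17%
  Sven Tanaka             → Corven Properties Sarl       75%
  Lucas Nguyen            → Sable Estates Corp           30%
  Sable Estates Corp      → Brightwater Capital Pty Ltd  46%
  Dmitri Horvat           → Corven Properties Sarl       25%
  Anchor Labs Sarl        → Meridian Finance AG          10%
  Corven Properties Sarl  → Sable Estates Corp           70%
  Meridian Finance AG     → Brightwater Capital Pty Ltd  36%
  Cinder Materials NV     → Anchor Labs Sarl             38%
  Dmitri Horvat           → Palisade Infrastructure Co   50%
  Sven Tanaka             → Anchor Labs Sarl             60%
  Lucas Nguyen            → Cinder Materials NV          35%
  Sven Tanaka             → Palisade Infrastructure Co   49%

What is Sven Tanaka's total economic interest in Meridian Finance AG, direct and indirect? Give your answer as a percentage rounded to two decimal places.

27.71%

Sven reaches Meridian along 3 paths.
Direct stake: 20% = 20%.
Via Cinder → Anchor: 45% × 38% × 10% = 1.71%.
Via Anchor: 60% × 10% = 6%.
Total: 20% + 1.71% + 6% = 27.71%.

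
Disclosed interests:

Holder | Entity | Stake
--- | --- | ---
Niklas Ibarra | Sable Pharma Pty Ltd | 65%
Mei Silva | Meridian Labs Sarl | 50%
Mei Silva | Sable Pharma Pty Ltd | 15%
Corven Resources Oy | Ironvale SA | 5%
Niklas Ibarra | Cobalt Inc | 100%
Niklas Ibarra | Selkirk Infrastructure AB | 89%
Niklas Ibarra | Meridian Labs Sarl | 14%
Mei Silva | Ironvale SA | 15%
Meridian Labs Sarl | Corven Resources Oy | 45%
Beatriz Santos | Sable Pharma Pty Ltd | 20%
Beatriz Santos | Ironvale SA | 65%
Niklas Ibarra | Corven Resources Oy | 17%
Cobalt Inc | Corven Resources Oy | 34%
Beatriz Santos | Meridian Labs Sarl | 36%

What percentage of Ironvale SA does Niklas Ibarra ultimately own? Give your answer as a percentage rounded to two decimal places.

2.87%

Niklas reaches Ironvale along 3 paths.
Via Cobalt → Corven: 100% × 34% × 5% = 1.7%.
Via Meridian → Corven: 14% × 45% × 5% = 0.315%.
Via Corven: 17% × 5% = 0.85%.
Total: 1.7% + 0.315% + 0.85% = 2.865%.
Rounded: 2.87%.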